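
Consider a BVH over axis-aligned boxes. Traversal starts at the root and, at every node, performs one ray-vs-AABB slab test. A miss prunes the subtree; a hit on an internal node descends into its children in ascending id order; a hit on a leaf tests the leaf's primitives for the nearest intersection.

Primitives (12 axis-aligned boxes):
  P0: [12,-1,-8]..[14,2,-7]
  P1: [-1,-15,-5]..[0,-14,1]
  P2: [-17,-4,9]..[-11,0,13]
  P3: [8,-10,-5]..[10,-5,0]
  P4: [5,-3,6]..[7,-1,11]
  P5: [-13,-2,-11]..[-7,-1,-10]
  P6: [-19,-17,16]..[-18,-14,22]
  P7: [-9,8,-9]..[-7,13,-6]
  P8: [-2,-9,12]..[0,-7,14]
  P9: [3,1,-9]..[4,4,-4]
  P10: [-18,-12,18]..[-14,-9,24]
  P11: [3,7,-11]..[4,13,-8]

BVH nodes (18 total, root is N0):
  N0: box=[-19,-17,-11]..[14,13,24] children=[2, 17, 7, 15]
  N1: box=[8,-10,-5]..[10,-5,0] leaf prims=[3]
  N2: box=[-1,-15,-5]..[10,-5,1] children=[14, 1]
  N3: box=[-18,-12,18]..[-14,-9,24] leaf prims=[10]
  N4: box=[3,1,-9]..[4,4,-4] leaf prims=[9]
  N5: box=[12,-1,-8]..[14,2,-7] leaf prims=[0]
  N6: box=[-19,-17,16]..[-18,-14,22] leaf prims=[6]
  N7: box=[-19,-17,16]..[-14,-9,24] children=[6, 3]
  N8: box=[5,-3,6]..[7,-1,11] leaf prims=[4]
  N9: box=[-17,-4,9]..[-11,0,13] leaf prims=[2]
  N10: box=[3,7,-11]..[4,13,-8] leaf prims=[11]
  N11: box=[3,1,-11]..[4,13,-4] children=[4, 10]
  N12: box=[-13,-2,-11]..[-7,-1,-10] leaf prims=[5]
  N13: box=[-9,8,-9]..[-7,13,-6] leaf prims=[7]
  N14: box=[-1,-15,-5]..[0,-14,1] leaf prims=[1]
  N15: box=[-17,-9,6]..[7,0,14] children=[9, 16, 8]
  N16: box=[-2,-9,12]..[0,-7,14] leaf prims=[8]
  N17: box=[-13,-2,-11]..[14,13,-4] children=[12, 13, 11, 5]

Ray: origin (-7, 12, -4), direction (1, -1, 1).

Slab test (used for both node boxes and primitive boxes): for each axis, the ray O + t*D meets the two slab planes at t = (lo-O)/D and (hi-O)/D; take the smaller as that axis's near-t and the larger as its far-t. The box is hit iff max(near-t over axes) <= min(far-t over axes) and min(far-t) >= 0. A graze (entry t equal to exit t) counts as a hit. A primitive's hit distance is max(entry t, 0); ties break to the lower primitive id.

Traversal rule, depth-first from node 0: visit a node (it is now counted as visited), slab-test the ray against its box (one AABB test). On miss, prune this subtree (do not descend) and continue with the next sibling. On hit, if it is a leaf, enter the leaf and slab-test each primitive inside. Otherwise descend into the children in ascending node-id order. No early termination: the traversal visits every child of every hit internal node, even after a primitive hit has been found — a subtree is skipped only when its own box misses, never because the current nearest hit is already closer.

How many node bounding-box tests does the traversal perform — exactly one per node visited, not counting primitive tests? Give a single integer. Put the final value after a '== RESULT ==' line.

Walk:
N0 x:[-12,21] y:[-1,29] z:[-7,28] -> hit [-1,21], descend [2, 7, 15, 17]
  N2 x:[6,17] y:[17,27] z:[-1,5] -> miss, prune
  N7 x:[-12,-7] y:[21,29] z:[20,28] -> miss, prune
  N15 x:[-10,14] y:[12,21] z:[10,18] -> hit [12,14], descend [8, 9, 16]
    N8 x:[12,14] y:[13,15] z:[10,15] -> hit [13,14] leaf, test {P4@t=13}
    N9 x:[-10,-4] y:[12,16] z:[13,17] -> miss, prune
    N16 x:[5,7] y:[19,21] z:[16,18] -> miss, prune
  N17 x:[-6,21] y:[-1,14] z:[-7,0] -> hit [-1,0], descend [5, 11, 12, 13]
    N5 x:[19,21] y:[10,13] z:[-4,-3] -> miss, prune
    N11 x:[10,11] y:[-1,11] z:[-7,0] -> miss, prune
    N12 x:[-6,0] y:[13,14] z:[-7,-6] -> miss, prune
    N13 x:[-2,0] y:[-1,4] z:[-5,-2] -> miss, prune

12 AABB tests over nodes [0, 2, 7, 15, 8, 9, 16, 17, 5, 11, 12, 13]; 1 leaf entered; closest P4.

== RESULT ==
12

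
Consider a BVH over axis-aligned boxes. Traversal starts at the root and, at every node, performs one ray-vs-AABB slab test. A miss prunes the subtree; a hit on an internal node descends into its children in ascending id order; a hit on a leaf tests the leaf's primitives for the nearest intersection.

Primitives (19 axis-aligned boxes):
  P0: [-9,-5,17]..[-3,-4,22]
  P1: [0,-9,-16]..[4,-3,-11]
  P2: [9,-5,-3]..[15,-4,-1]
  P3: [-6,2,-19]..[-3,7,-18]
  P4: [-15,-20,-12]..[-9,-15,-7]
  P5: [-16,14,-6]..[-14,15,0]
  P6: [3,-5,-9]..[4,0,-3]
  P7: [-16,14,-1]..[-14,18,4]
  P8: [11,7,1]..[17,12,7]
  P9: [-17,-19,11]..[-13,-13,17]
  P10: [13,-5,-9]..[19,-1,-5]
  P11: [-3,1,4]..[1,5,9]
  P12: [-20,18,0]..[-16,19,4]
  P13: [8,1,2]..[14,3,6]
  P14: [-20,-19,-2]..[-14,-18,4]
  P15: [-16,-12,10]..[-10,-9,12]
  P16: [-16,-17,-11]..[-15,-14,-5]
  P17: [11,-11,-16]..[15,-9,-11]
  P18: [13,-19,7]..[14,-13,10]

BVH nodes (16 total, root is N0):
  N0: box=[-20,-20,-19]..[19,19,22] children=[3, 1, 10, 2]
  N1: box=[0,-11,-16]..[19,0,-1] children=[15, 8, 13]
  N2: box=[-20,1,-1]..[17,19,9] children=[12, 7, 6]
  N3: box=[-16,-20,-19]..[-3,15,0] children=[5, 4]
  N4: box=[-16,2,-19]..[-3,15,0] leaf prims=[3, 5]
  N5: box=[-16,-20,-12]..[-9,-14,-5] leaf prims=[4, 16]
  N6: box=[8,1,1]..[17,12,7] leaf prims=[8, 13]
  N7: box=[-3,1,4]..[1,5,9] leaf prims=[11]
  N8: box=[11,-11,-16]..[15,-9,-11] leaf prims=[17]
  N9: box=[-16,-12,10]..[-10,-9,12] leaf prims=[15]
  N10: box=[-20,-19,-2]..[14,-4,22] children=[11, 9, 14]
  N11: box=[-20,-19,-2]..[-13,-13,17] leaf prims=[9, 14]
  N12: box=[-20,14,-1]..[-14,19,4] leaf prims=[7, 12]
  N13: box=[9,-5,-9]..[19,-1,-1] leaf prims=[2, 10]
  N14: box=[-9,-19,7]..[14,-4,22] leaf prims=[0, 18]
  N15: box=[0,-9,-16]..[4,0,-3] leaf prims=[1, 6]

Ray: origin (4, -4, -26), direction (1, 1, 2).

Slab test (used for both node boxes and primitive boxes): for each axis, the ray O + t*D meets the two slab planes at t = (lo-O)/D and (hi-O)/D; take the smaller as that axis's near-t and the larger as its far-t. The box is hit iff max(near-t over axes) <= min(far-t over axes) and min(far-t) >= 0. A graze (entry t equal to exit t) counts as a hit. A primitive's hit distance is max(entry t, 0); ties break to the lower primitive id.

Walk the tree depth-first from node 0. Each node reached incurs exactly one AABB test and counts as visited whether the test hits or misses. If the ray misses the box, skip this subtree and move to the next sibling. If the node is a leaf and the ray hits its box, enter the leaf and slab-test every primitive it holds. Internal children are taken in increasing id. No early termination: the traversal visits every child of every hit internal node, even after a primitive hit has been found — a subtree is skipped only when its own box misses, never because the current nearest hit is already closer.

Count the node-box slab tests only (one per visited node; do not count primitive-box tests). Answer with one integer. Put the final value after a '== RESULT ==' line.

Walk:
N0 x:[-24,15] y:[-16,23] z:[7/2,24] -> hit [7/2,15], descend [1, 2, 3, 10]
  N1 x:[-4,15] y:[-7,4] z:[5,25/2] -> miss, prune
  N2 x:[-24,13] y:[5,23] z:[25/2,35/2] -> hit [25/2,13], descend [6, 7, 12]
    N6 x:[4,13] y:[5,16] z:[27/2,33/2] -> miss, prune
    N7 x:[-7,-3] y:[5,9] z:[15,35/2] -> miss, prune
    N12 x:[-24,-18] y:[18,23] z:[25/2,15] -> miss, prune
  N3 x:[-20,-7] y:[-16,19] z:[7/2,13] -> miss, prune
  N10 x:[-24,10] y:[-15,0] z:[12,24] -> miss, prune

Visited [0, 1, 2, 6, 7, 12, 3, 10]. Tests: 8 box, 0 leaf. Nearest: miss.

== RESULT ==
8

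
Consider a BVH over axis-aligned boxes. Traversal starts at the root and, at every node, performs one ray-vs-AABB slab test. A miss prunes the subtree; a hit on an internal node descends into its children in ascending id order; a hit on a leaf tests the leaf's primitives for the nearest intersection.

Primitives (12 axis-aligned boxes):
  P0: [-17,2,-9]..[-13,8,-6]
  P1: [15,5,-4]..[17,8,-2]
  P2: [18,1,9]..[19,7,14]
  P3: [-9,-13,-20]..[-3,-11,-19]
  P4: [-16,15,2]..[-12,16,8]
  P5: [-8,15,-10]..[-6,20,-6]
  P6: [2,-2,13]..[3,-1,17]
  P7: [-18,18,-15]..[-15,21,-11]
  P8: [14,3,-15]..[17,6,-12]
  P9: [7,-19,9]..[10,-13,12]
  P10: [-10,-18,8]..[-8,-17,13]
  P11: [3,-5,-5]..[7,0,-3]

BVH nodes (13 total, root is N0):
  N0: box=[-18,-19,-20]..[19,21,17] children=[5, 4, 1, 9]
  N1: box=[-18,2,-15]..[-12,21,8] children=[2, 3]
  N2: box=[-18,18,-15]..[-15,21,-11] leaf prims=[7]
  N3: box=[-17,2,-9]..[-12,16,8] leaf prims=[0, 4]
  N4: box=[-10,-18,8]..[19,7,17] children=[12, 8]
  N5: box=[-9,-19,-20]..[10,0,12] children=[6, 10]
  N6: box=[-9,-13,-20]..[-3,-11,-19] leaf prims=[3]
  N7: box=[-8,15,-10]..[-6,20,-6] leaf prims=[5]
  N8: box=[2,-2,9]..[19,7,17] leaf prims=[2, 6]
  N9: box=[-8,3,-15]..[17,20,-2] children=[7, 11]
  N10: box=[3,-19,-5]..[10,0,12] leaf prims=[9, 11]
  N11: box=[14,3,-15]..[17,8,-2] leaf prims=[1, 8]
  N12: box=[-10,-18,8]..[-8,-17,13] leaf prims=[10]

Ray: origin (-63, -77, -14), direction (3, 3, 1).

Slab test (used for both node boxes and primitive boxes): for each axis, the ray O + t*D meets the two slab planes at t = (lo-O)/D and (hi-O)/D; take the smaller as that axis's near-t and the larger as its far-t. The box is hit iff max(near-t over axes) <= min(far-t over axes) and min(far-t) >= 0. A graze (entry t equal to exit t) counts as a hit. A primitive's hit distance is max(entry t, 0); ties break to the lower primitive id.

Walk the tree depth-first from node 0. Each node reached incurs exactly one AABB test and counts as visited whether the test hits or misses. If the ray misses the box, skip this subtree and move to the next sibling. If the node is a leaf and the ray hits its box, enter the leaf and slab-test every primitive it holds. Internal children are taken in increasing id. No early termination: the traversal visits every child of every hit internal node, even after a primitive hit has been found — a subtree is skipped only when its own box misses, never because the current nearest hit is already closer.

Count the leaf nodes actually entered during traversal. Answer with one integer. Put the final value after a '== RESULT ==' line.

Trace the traversal:
N0 x:[15,82/3] y:[58/3,98/3] z:[-6,31] -> hit [58/3,82/3], descend [1, 4, 5, 9]
  N1 x:[15,17] y:[79/3,98/3] z:[-1,22] -> miss, prune
  N4 x:[53/3,82/3] y:[59/3,28] z:[22,31] -> hit [22,82/3], descend [8, 12]
    N8 x:[65/3,82/3] y:[25,28] z:[23,31] -> hit [25,82/3] leaf, test {P2@t=27, P6(miss)}
    N12 x:[53/3,55/3] y:[59/3,20] z:[22,27] -> miss, prune
  N5 x:[18,73/3] y:[58/3,77/3] z:[-6,26] -> hit [58/3,73/3], descend [6, 10]
    N6 x:[18,20] y:[64/3,22] z:[-6,-5] -> miss, prune
    N10 x:[22,73/3] y:[58/3,77/3] z:[9,26] -> hit [22,73/3] leaf, test {P9(miss), P11(miss)}
  N9 x:[55/3,80/3] y:[80/3,97/3] z:[-1,12] -> miss, prune

order=[0, 1, 4, 8, 12, 5, 6, 10, 9]  |boxes|=9  |leaves|=2  hit=P2

== RESULT ==
2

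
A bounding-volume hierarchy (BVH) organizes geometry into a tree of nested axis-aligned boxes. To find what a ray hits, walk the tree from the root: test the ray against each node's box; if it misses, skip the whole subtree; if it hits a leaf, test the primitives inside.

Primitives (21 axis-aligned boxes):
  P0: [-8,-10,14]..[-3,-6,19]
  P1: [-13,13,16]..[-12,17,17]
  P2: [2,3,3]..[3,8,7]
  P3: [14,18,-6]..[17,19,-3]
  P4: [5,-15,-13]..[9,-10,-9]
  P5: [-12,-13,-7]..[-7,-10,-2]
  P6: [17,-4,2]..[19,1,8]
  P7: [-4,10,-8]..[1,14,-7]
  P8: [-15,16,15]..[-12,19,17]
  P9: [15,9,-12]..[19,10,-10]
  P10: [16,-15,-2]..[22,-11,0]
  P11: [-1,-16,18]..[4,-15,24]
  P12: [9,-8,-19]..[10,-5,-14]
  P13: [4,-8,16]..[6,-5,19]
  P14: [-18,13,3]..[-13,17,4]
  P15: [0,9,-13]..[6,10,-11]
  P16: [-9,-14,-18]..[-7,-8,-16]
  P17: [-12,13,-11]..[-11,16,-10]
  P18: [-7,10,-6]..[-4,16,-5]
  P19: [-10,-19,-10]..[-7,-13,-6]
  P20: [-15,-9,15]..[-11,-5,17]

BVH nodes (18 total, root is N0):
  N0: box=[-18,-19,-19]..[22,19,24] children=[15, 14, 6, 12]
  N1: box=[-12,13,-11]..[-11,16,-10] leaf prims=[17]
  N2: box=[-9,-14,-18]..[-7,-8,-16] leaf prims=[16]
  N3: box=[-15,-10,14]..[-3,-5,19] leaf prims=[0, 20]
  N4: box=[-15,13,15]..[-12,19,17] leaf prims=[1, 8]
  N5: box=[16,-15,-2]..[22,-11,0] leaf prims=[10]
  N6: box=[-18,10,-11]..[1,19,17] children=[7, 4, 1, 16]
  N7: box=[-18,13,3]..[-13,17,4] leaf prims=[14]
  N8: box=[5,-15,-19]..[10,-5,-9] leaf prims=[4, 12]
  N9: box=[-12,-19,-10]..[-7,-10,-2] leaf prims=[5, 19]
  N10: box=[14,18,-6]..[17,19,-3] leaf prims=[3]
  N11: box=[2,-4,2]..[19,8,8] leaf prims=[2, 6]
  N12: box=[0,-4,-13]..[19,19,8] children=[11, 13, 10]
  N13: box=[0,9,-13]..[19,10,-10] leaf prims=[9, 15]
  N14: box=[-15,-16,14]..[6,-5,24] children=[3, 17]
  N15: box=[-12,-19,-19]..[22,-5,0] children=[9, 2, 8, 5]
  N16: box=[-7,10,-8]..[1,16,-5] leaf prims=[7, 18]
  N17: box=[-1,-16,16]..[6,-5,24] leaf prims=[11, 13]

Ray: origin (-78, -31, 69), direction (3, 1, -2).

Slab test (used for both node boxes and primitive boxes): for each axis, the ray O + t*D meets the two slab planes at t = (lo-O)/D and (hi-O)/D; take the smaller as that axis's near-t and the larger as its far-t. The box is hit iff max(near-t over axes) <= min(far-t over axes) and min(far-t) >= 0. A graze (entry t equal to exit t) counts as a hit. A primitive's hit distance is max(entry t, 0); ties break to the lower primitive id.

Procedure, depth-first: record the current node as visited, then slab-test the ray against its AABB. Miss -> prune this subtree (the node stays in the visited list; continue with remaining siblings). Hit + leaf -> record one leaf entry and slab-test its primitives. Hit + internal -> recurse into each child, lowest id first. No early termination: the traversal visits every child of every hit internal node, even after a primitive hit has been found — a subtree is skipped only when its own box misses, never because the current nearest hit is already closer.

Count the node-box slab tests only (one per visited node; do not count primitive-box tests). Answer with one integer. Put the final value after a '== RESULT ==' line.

Walk:
N0 x:[20,100/3] y:[12,50] z:[45/2,44] -> hit [45/2,100/3], descend [6, 12, 14, 15]
  N6 x:[20,79/3] y:[41,50] z:[26,40] -> miss, prune
  N12 x:[26,97/3] y:[27,50] z:[61/2,41] -> hit [61/2,97/3], descend [10, 11, 13]
    N10 x:[92/3,95/3] y:[49,50] z:[36,75/2] -> miss, prune
    N11 x:[80/3,97/3] y:[27,39] z:[61/2,67/2] -> hit [61/2,97/3] leaf, test {P2(miss), P6@t=95/3}
    N13 x:[26,97/3] y:[40,41] z:[79/2,41] -> miss, prune
  N14 x:[21,28] y:[15,26] z:[45/2,55/2] -> hit [45/2,26], descend [3, 17]
    N3 x:[21,25] y:[21,26] z:[25,55/2] -> hit [25,25] leaf, test {P0@t=25, P20(miss)}
    N17 x:[77/3,28] y:[15,26] z:[45/2,53/2] -> hit [77/3,26] leaf, test {P11(miss), P13(miss)}
  N15 x:[22,100/3] y:[12,26] z:[69/2,44] -> miss, prune

Summary -> nodes [0, 6, 12, 10, 11, 13, 14, 3, 17, 15]; box-tests=10; leaf-entries=3; first=P0

== RESULT ==
10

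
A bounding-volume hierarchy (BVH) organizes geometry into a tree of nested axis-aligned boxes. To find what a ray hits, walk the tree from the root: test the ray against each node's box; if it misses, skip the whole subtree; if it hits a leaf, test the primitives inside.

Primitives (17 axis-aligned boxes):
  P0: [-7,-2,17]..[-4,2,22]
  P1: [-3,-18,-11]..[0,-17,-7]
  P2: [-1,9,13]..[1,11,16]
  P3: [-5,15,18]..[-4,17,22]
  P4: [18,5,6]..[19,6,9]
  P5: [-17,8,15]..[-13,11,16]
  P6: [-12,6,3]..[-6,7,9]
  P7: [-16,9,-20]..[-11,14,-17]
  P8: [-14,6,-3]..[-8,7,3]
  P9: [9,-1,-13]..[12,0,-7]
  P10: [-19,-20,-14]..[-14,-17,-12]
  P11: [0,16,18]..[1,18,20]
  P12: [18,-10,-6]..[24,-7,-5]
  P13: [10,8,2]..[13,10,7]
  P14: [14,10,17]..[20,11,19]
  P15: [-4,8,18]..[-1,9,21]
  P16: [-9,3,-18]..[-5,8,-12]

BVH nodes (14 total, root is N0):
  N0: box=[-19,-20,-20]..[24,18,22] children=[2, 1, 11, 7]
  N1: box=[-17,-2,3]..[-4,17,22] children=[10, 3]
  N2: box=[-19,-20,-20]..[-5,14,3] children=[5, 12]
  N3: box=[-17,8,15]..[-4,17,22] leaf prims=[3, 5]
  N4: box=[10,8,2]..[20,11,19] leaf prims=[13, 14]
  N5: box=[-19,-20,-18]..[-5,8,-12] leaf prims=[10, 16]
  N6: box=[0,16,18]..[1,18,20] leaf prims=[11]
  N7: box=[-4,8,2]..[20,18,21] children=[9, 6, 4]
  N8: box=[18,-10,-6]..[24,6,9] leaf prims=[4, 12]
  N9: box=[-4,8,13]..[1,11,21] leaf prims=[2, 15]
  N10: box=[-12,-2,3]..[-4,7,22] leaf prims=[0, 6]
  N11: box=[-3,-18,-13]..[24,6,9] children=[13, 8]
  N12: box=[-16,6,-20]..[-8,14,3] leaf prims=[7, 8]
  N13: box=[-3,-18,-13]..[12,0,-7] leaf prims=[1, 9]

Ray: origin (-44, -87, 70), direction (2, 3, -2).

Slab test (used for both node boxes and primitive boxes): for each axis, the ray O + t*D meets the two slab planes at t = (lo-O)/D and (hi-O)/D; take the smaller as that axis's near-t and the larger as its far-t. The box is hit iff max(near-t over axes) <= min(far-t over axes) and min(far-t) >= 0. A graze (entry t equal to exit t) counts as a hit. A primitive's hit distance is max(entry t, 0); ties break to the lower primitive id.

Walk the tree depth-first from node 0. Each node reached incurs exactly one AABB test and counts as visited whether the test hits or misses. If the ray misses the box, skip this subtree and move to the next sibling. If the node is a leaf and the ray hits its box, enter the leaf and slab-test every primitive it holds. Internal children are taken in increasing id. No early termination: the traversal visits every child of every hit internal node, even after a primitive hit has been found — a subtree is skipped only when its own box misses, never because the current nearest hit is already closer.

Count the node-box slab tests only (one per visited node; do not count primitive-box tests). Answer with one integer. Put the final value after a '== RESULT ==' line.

Trace the traversal:
N0 x:[25/2,34] y:[67/3,35] z:[24,45] -> hit [24,34], descend [1, 2, 7, 11]
  N1 x:[27/2,20] y:[85/3,104/3] z:[24,67/2] -> miss, prune
  N2 x:[25/2,39/2] y:[67/3,101/3] z:[67/2,45] -> miss, prune
  N7 x:[20,32] y:[95/3,35] z:[49/2,34] -> hit [95/3,32], descend [4, 6, 9]
    N4 x:[27,32] y:[95/3,98/3] z:[51/2,34] -> hit [95/3,32] leaf, test {P13(miss), P14(miss)}
    N6 x:[22,45/2] y:[103/3,35] z:[25,26] -> miss, prune
    N9 x:[20,45/2] y:[95/3,98/3] z:[49/2,57/2] -> miss, prune
  N11 x:[41/2,34] y:[23,31] z:[61/2,83/2] -> hit [61/2,31], descend [8, 13]
    N8 x:[31,34] y:[77/3,31] z:[61/2,38] -> hit [31,31] leaf, test {P4@t=31, P12(miss)}
    N13 x:[41/2,28] y:[23,29] z:[77/2,83/2] -> miss, prune

order=[0, 1, 2, 7, 4, 6, 9, 11, 8, 13]  |boxes|=10  |leaves|=2  hit=P4

== RESULT ==
10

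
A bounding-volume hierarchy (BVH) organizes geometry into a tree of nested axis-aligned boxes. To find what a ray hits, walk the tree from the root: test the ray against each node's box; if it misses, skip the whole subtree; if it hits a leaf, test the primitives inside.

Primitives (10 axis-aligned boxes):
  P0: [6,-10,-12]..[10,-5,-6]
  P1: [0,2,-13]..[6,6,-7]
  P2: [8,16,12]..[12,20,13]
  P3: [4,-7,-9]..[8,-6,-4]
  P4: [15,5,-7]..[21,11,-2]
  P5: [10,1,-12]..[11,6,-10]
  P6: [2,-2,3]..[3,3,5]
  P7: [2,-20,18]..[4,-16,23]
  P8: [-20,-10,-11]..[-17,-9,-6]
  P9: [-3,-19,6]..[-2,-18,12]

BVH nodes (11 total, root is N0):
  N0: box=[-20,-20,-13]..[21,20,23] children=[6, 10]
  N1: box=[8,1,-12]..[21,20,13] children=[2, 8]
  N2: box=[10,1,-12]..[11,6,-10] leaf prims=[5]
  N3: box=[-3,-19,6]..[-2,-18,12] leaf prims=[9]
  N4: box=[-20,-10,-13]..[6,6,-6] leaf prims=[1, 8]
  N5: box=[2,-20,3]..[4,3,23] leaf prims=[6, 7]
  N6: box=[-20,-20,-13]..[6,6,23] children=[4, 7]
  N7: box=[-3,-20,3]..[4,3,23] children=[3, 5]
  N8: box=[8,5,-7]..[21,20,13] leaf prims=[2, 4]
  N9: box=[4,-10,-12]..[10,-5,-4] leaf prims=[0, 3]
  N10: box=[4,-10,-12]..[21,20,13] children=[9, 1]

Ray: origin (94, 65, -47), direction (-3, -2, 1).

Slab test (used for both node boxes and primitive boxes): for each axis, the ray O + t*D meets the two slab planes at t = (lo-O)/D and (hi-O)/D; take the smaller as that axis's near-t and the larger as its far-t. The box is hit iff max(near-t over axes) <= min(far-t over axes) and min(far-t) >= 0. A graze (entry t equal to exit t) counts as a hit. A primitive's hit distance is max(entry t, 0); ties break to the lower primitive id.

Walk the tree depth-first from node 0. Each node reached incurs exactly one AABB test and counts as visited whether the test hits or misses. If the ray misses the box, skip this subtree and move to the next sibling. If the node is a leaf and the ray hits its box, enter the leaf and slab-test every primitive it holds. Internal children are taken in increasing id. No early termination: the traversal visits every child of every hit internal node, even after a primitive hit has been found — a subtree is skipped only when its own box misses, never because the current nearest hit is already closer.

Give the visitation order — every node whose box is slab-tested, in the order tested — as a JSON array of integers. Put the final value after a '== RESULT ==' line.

Traverse from the root:
N0 x:[73/3,38] y:[45/2,85/2] z:[34,70] -> hit [34,38], descend [6, 10]
  N6 x:[88/3,38] y:[59/2,85/2] z:[34,70] -> hit [34,38], descend [4, 7]
    N4 x:[88/3,38] y:[59/2,75/2] z:[34,41] -> hit [34,75/2] leaf, test {P1(miss), P8@t=37}
    N7 x:[30,97/3] y:[31,85/2] z:[50,70] -> miss, prune
  N10 x:[73/3,30] y:[45/2,75/2] z:[35,60] -> miss, prune

Summary -> nodes [0, 6, 4, 7, 10]; box-tests=5; leaf-entries=1; first=P8

== RESULT ==
[0, 6, 4, 7, 10]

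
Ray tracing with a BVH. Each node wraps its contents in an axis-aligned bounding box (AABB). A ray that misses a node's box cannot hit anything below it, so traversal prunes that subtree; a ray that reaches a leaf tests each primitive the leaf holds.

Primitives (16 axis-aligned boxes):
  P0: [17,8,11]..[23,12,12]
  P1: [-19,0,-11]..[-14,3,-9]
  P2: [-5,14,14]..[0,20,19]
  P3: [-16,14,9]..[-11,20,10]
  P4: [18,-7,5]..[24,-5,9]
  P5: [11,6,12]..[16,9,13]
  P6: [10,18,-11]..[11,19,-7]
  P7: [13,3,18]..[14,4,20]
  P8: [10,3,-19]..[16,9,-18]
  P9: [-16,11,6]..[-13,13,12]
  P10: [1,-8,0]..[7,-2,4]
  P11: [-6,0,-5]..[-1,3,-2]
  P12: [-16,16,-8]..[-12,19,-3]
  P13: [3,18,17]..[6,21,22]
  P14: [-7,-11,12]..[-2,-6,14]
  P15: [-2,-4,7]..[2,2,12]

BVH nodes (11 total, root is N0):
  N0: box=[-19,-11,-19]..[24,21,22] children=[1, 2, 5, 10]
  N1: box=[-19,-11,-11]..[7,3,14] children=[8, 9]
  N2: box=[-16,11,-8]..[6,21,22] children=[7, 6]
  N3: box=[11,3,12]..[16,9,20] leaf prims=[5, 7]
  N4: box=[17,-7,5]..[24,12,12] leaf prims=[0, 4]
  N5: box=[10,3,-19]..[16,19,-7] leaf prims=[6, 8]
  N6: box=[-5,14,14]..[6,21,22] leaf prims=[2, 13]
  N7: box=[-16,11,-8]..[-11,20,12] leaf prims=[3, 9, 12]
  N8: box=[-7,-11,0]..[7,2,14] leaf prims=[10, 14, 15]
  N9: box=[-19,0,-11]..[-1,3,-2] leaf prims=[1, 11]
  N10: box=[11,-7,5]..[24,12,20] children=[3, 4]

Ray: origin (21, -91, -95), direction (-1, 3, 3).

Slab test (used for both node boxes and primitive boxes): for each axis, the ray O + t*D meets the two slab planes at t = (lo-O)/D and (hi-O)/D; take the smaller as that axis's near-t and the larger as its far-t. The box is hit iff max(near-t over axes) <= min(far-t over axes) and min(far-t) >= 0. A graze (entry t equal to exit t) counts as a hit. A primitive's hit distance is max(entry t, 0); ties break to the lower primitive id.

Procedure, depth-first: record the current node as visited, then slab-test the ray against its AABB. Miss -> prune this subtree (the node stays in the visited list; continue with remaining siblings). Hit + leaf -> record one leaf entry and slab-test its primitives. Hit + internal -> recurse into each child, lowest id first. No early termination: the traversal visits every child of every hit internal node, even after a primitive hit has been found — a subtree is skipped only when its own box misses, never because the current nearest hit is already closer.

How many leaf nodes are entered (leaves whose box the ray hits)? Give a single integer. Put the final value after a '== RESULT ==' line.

Traverse from the root:
N0 x:[-3,40] y:[80/3,112/3] z:[76/3,39] -> hit [80/3,112/3], descend [1, 2, 5, 10]
  N1 x:[14,40] y:[80/3,94/3] z:[28,109/3] -> hit [28,94/3], descend [8, 9]
    N8 x:[14,28] y:[80/3,31] z:[95/3,109/3] -> miss, prune
    N9 x:[22,40] y:[91/3,94/3] z:[28,31] -> hit [91/3,31] leaf, test {P1(miss), P11(miss)}
  N2 x:[15,37] y:[34,112/3] z:[29,39] -> hit [34,37], descend [6, 7]
    N6 x:[15,26] y:[35,112/3] z:[109/3,39] -> miss, prune
    N7 x:[32,37] y:[34,37] z:[29,107/3] -> hit [34,107/3] leaf, test {P3@t=35, P9@t=34, P12(miss)}
  N5 x:[5,11] y:[94/3,110/3] z:[76/3,88/3] -> miss, prune
  N10 x:[-3,10] y:[28,103/3] z:[100/3,115/3] -> miss, prune

9 AABB tests over nodes [0, 1, 8, 9, 2, 6, 7, 5, 10]; 2 leaves entered; closest P9.

== RESULT ==
2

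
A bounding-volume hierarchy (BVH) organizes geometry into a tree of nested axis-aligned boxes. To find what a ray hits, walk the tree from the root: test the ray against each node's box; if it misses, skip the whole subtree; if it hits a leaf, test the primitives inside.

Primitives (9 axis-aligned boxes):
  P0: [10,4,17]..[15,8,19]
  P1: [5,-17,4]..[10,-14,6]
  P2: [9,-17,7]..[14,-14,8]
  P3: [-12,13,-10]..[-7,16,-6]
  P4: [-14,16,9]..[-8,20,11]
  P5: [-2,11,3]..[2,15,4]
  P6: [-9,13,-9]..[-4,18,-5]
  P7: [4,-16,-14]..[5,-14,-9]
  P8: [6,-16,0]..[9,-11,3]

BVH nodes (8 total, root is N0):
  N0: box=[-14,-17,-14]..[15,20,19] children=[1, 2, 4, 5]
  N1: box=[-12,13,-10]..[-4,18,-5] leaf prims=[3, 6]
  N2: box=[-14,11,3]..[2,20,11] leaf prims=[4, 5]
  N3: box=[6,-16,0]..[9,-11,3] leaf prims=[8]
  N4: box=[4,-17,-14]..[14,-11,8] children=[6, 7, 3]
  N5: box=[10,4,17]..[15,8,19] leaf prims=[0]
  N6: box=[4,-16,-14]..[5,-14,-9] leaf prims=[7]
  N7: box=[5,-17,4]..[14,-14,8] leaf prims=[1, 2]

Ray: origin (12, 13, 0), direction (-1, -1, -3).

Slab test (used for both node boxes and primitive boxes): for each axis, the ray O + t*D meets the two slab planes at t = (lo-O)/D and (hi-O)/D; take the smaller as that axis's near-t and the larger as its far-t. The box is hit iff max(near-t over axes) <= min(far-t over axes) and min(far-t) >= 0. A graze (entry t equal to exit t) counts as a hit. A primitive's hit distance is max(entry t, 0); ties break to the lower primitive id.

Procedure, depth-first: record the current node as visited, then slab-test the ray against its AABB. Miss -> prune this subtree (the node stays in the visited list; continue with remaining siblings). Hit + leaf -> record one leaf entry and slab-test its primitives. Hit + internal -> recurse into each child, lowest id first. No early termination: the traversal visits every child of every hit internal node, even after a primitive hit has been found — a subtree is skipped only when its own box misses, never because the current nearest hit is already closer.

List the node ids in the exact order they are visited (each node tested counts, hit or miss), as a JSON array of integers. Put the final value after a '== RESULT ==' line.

Trace the traversal:
N0 x:[-3,26] y:[-7,30] z:[-19/3,14/3] -> hit [-3,14/3], descend [1, 2, 4, 5]
  N1 x:[16,24] y:[-5,0] z:[5/3,10/3] -> miss, prune
  N2 x:[10,26] y:[-7,2] z:[-11/3,-1] -> miss, prune
  N4 x:[-2,8] y:[24,30] z:[-8/3,14/3] -> miss, prune
  N5 x:[-3,2] y:[5,9] z:[-19/3,-17/3] -> miss, prune

Summary -> nodes [0, 1, 2, 4, 5]; box-tests=5; leaf-entries=0; first=miss

== RESULT ==
[0, 1, 2, 4, 5]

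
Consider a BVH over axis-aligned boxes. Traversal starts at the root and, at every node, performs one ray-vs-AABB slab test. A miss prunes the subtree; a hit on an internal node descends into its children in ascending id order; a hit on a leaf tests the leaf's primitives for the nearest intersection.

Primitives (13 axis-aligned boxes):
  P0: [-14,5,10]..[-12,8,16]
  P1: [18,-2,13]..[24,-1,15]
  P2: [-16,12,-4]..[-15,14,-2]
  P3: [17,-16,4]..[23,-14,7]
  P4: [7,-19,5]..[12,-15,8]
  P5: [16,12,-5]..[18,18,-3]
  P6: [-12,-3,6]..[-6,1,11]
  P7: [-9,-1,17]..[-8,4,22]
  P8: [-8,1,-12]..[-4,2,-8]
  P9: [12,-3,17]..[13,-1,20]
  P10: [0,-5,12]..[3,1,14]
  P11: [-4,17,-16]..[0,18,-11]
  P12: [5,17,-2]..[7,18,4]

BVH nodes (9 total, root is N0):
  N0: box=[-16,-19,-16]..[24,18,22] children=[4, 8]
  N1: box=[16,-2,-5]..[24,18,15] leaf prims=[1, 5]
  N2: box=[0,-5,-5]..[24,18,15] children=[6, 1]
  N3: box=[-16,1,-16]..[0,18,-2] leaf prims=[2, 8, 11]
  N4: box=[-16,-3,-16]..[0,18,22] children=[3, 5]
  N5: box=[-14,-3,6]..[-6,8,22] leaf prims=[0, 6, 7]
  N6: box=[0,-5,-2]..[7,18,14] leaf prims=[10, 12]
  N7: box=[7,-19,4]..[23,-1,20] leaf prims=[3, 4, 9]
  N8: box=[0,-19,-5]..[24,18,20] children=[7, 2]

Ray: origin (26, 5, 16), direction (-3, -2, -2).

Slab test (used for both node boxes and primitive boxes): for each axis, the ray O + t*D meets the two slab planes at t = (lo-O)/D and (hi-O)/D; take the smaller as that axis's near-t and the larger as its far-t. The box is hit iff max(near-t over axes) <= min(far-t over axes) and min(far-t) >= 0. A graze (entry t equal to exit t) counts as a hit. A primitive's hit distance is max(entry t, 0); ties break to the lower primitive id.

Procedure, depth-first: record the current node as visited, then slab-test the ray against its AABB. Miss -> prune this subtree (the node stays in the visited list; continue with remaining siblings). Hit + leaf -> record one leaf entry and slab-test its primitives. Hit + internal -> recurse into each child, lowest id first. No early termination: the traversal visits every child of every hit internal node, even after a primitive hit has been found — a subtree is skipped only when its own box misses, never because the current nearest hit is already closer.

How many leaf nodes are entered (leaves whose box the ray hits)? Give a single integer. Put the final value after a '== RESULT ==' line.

Walk:
N0 x:[2/3,14] y:[-13/2,12] z:[-3,16] -> hit [2/3,12], descend [4, 8]
  N4 x:[26/3,14] y:[-13/2,4] z:[-3,16] -> miss, prune
  N8 x:[2/3,26/3] y:[-13/2,12] z:[-2,21/2] -> hit [2/3,26/3], descend [2, 7]
    N2 x:[2/3,26/3] y:[-13/2,5] z:[1/2,21/2] -> hit [2/3,5], descend [1, 6]
      N1 x:[2/3,10/3] y:[-13/2,7/2] z:[1/2,21/2] -> hit [2/3,10/3] leaf, test {P1(miss), P5(miss)}
      N6 x:[19/3,26/3] y:[-13/2,5] z:[1,9] -> miss, prune
    N7 x:[1,19/3] y:[3,12] z:[-2,6] -> hit [3,6] leaf, test {P3(miss), P4(miss), P9(miss)}

Visited [0, 4, 8, 2, 1, 6, 7]. Tests: 7 box, 2 leaf. Nearest: miss.

== RESULT ==
2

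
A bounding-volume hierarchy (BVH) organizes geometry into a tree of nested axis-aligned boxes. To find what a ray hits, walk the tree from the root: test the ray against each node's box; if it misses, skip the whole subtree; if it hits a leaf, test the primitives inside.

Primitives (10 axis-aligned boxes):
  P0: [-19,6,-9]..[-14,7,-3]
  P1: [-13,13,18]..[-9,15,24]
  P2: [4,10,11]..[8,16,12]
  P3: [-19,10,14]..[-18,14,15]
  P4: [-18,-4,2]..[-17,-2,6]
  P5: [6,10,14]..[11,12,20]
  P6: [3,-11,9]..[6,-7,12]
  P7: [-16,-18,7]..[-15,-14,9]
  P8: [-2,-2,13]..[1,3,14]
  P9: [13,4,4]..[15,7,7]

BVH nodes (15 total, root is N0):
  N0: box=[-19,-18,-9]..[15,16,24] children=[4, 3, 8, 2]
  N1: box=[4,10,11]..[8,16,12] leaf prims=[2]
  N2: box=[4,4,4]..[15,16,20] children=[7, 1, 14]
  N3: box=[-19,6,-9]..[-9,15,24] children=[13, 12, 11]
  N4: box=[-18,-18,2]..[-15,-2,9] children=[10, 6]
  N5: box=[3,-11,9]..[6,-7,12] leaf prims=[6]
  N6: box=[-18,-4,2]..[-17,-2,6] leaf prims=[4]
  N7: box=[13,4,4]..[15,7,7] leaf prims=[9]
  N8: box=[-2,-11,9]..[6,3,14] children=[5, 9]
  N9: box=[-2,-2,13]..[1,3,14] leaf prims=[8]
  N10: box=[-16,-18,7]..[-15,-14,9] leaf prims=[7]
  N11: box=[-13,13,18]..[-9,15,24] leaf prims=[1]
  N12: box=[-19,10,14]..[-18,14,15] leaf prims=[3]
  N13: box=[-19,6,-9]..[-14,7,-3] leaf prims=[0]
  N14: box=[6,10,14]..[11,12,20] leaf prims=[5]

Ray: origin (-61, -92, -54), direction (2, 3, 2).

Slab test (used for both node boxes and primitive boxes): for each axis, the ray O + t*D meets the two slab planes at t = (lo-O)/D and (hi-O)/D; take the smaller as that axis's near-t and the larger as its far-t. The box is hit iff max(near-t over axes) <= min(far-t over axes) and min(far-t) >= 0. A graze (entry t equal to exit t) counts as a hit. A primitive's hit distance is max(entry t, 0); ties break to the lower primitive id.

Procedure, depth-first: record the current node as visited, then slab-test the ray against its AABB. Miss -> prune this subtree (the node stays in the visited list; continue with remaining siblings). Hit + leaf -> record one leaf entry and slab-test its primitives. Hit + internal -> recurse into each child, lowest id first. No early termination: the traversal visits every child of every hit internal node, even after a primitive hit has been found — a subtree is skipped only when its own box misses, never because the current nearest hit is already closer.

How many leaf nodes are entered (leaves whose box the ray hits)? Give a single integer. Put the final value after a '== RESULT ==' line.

Trace the traversal:
N0 x:[21,38] y:[74/3,36] z:[45/2,39] -> hit [74/3,36], descend [2, 3, 4, 8]
  N2 x:[65/2,38] y:[32,36] z:[29,37] -> hit [65/2,36], descend [1, 7, 14]
    N1 x:[65/2,69/2] y:[34,36] z:[65/2,33] -> miss, prune
    N7 x:[37,38] y:[32,33] z:[29,61/2] -> miss, prune
    N14 x:[67/2,36] y:[34,104/3] z:[34,37] -> hit [34,104/3] leaf, test {P5@t=34}
  N3 x:[21,26] y:[98/3,107/3] z:[45/2,39] -> miss, prune
  N4 x:[43/2,23] y:[74/3,30] z:[28,63/2] -> miss, prune
  N8 x:[59/2,67/2] y:[27,95/3] z:[63/2,34] -> hit [63/2,95/3], descend [5, 9]
    N5 x:[32,67/2] y:[27,85/3] z:[63/2,33] -> miss, prune
    N9 x:[59/2,31] y:[30,95/3] z:[67/2,34] -> miss, prune

10 AABB tests over nodes [0, 2, 1, 7, 14, 3, 4, 8, 5, 9]; 1 leaf entered; closest P5.

== RESULT ==
1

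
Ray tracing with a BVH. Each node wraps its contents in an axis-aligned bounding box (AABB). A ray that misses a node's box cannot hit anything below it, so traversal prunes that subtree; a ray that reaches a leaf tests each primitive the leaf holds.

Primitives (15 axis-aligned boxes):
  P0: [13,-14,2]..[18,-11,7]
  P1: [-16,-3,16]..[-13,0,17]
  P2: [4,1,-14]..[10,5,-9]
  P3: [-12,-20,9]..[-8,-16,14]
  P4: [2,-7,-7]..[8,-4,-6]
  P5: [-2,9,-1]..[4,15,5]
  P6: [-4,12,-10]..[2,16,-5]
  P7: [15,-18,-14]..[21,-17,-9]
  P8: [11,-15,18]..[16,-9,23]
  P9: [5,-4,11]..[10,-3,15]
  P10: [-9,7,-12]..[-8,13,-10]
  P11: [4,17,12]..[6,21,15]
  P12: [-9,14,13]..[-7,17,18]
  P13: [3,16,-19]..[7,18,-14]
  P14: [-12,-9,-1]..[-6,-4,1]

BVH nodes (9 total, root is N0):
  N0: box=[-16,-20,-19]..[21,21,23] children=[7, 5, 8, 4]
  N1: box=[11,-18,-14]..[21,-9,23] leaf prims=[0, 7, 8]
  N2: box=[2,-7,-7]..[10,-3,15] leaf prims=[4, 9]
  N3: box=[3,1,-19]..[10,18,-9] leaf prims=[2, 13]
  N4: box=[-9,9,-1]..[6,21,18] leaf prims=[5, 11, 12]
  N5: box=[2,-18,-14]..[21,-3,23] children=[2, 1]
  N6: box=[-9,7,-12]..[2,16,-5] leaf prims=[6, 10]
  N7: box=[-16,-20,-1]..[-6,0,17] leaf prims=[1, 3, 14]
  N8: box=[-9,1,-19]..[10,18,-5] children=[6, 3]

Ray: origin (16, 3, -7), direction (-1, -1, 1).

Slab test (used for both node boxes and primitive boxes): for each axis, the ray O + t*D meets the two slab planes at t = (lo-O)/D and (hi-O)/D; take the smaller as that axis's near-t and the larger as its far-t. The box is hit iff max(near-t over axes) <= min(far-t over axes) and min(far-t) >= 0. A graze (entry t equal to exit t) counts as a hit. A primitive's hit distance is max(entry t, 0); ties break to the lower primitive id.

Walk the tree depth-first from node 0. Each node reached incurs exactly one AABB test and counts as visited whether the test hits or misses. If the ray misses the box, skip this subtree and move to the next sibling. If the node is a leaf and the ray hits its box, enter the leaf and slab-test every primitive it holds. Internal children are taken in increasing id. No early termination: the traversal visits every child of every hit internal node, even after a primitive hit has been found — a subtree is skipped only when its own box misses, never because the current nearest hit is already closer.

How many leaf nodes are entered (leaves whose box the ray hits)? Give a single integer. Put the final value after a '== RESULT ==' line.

Walk:
N0 x:[-5,32] y:[-18,23] z:[-12,30] -> hit [-5,23], descend [4, 5, 7, 8]
  N4 x:[10,25] y:[-18,-6] z:[6,25] -> miss, prune
  N5 x:[-5,14] y:[6,21] z:[-7,30] -> hit [6,14], descend [1, 2]
    N1 x:[-5,5] y:[12,21] z:[-7,30] -> miss, prune
    N2 x:[6,14] y:[6,10] z:[0,22] -> hit [6,10] leaf, test {P4(miss), P9(miss)}
  N7 x:[22,32] y:[3,23] z:[6,24] -> hit [22,23] leaf, test {P1(miss), P3(miss), P14(miss)}
  N8 x:[6,25] y:[-15,2] z:[-12,2] -> miss, prune

7 AABB tests over nodes [0, 4, 5, 1, 2, 7, 8]; 2 leaves entered; closest miss.

== RESULT ==
2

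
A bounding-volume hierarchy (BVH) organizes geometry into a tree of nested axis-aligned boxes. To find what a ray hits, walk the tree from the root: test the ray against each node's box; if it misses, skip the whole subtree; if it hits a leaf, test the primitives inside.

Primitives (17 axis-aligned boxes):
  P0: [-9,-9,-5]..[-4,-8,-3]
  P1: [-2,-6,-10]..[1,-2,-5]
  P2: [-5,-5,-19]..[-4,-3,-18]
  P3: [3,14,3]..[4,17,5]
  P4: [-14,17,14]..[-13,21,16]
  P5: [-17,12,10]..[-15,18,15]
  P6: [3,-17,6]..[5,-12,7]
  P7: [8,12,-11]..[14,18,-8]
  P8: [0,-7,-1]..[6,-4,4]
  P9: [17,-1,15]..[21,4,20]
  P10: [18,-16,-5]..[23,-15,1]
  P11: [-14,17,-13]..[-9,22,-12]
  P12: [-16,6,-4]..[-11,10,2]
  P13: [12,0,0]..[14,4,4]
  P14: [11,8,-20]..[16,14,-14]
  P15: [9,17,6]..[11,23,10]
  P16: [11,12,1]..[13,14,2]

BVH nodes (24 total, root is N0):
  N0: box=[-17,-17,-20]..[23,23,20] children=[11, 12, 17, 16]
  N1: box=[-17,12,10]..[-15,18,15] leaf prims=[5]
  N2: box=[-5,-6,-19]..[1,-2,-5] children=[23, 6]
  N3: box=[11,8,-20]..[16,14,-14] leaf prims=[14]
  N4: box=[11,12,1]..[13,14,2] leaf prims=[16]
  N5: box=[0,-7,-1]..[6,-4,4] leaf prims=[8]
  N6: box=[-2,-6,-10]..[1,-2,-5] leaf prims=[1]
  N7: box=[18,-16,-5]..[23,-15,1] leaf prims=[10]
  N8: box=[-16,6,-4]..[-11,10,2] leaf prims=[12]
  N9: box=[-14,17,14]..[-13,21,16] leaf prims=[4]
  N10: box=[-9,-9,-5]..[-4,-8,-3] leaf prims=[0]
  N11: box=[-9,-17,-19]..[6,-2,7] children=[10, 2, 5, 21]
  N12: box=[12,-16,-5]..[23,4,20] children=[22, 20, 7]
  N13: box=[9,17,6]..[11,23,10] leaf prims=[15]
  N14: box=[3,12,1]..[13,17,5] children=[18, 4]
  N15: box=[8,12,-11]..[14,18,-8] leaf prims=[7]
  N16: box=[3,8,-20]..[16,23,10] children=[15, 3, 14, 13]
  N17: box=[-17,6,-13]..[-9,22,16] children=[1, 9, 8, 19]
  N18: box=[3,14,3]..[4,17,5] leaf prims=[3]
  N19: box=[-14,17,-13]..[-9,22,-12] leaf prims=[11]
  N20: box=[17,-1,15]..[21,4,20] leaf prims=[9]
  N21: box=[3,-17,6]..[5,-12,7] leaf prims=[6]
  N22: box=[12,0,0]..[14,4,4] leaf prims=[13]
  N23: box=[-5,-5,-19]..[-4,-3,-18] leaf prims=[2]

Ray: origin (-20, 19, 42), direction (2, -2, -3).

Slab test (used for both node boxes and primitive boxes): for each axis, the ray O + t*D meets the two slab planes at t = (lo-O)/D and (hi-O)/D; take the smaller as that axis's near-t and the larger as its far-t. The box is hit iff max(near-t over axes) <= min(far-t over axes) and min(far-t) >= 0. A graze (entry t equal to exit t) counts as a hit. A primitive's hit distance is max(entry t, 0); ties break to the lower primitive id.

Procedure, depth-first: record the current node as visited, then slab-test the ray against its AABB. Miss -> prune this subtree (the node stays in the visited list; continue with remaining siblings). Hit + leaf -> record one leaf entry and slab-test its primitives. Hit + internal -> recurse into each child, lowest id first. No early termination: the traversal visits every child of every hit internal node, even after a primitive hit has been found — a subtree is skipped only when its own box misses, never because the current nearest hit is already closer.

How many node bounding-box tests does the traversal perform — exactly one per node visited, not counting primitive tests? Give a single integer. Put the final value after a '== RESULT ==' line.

Traverse from the root:
N0 x:[3/2,43/2] y:[-2,18] z:[22/3,62/3] -> hit [22/3,18], descend [11, 12, 16, 17]
  N11 x:[11/2,13] y:[21/2,18] z:[35/3,61/3] -> hit [35/3,13], descend [2, 5, 10, 21]
    N2 x:[15/2,21/2] y:[21/2,25/2] z:[47/3,61/3] -> miss, prune
    N5 x:[10,13] y:[23/2,13] z:[38/3,43/3] -> hit [38/3,13] leaf, test {P8@t=38/3}
    N10 x:[11/2,8] y:[27/2,14] z:[15,47/3] -> miss, prune
    N21 x:[23/2,25/2] y:[31/2,18] z:[35/3,12] -> miss, prune
  N12 x:[16,43/2] y:[15/2,35/2] z:[22/3,47/3] -> miss, prune
  N16 x:[23/2,18] y:[-2,11/2] z:[32/3,62/3] -> miss, prune
  N17 x:[3/2,11/2] y:[-3/2,13/2] z:[26/3,55/3] -> miss, prune

Visited [0, 11, 2, 5, 10, 21, 12, 16, 17]. Tests: 9 box, 1 leaf. Nearest: P8.

== RESULT ==
9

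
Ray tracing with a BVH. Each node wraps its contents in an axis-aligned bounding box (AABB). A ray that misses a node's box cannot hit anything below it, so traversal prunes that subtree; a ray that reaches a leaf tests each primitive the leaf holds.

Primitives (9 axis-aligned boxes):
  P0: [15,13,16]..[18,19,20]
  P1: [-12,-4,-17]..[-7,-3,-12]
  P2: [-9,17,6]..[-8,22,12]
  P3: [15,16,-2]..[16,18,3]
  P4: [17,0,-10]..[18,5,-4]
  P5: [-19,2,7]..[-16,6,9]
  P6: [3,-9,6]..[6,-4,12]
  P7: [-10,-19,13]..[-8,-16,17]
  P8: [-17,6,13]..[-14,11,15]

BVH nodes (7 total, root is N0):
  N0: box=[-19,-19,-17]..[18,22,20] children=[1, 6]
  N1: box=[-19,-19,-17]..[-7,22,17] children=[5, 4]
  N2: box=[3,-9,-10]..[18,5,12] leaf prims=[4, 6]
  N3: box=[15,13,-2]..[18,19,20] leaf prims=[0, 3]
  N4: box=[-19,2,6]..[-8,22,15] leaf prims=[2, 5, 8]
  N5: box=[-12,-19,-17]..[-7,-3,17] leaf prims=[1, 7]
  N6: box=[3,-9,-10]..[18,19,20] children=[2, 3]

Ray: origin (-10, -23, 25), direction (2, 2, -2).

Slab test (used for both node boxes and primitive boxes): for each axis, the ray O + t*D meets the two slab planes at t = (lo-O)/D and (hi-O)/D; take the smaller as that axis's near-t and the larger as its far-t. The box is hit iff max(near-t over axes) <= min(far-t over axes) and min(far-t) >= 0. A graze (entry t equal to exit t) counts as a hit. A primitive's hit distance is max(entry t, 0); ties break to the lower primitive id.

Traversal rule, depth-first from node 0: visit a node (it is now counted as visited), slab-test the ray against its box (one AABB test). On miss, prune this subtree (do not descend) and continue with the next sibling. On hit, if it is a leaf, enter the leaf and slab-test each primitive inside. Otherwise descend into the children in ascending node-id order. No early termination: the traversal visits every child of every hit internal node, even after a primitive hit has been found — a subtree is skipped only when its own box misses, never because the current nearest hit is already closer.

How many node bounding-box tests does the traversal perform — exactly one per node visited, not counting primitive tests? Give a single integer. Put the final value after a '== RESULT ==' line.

Walk:
N0 x:[-9/2,14] y:[2,45/2] z:[5/2,21] -> hit [5/2,14], descend [1, 6]
  N1 x:[-9/2,3/2] y:[2,45/2] z:[4,21] -> miss, prune
  N6 x:[13/2,14] y:[7,21] z:[5/2,35/2] -> hit [7,14], descend [2, 3]
    N2 x:[13/2,14] y:[7,14] z:[13/2,35/2] -> hit [7,14] leaf, test {P4(miss), P6@t=7}
    N3 x:[25/2,14] y:[18,21] z:[5/2,27/2] -> miss, prune

Summary -> nodes [0, 1, 6, 2, 3]; box-tests=5; leaf-entries=1; first=P6

== RESULT ==
5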